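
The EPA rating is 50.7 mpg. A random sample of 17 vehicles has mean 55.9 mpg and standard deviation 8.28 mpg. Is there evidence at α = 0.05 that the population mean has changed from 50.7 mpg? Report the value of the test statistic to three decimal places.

2.589

H0: μ = 50.7; H1: μ ≠ 50.7 (one-sample t-test, two-sided).
t = (x̄ − μ₀)/(s/√n) = (55.9 − 50.7)/(8.28/√17) = 2.589
df = n − 1 = 16
Two-sided p-value ≈ 0.020
Since p ≈ 0.020 < α = 0.05, reject H0; the evidence is statistically significant.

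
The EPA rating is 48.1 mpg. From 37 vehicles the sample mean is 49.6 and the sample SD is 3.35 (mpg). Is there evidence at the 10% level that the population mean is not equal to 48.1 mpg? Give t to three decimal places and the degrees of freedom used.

H0: μ = 48.1; H1: μ ≠ 48.1 (one-sample t-test, two-sided).
t = (x̄ − μ₀)/(s/√n) = (49.6 − 48.1)/(3.35/√37) = 2.724
df = n − 1 = 36
Two-sided p-value ≈ 0.010
Since p ≈ 0.010 < α = 0.1, reject H0; the evidence is statistically significant.

t = 2.724, df = 36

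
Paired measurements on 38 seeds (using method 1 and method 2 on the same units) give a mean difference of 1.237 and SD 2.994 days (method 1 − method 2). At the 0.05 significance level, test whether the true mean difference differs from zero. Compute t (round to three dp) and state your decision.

t = 2.547; reject H0

H0: μ_d = 0; H1: μ_d ≠ 0 (paired t-test on the differences, two-sided).
t = d̄/(s_d/√n) = 1.237/(2.994/√38) = 2.547
df = n − 1 = 37
Two-sided p-value ≈ 0.015
Since p ≈ 0.015 < α = 0.05, reject H0; the evidence is statistically significant.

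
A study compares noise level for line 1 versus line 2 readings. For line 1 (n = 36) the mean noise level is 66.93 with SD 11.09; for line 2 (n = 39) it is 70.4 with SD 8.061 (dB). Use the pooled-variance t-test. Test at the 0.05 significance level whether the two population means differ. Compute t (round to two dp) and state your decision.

t = -1.56; fail to reject H0

Let group 1 = line 1, group 2 = line 2. H0: μ_1 = μ_2; H1: μ_1 ≠ μ_2 (two-sample pooled-variance t-test, two-sided).
s_p² = [(36−1)·11.09² + (39−1)·8.061²]/(36+39−2) = 92.792
t = (66.93 − 70.4)/√[92.792·(1/36 + 1/39)] = -1.56
df = n₁ + n₂ − 2 = 73
Two-sided p-value ≈ 0.1234
Since p ≈ 0.1234 > α = 0.05, fail to reject H0; the data do not provide sufficient evidence against H0.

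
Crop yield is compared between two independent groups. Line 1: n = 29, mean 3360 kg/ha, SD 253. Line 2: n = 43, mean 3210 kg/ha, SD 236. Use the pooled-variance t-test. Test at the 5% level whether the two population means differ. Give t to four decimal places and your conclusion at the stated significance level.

t = 2.5695; reject H0

Let group 1 = line 1, group 2 = line 2. H0: μ_1 = μ_2; H1: μ_1 ≠ μ_2 (two-sample pooled-variance t-test, two-sided).
s_p² = [(29−1)·253² + (43−1)·236²]/(29+43−2) = 59021.2
t = (3360 − 3210)/√[59021.2·(1/29 + 1/43)] = 2.5695
df = n₁ + n₂ − 2 = 70
Two-sided p-value ≈ 0.012
Since p ≈ 0.012 < α = 0.05, reject H0; the data support H1.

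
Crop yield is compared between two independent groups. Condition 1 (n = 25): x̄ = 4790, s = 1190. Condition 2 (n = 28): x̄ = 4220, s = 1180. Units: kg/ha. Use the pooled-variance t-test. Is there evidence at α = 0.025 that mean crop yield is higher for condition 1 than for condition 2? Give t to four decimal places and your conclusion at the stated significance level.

t = 1.7485; fail to reject H0

Let group 1 = condition 1, group 2 = condition 2. H0: μ_1 = μ_2; H1: μ_1 > μ_2 (two-sample pooled-variance t-test, right-tailed).
s_p² = [(25−1)·1190² + (28−1)·1180²]/(25+28−2) = 1403550
t = (4790 − 4220)/√[1403550·(1/25 + 1/28)] = 1.7485
df = n₁ + n₂ − 2 = 51
p-value = P(T ≥ 1.7485) ≈ 0.043
Since p ≈ 0.043 > α = 0.025, fail to reject H0; the data do not provide sufficient evidence against H0.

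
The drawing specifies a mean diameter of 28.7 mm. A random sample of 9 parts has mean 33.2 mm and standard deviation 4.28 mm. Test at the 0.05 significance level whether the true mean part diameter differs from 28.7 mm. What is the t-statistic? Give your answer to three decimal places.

H0: μ = 28.7; H1: μ ≠ 28.7 (one-sample t-test, two-sided).
t = (x̄ − μ₀)/(s/√n) = (33.2 − 28.7)/(4.28/√9) = 3.154
df = n − 1 = 8
Two-sided p-value ≈ 0.014
Since p ≈ 0.014 < α = 0.05, reject H0; the evidence is statistically significant.

3.154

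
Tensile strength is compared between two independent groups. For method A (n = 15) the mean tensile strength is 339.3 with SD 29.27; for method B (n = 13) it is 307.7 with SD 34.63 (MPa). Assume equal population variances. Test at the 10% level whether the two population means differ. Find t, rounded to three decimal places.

Let group 1 = method A, group 2 = method B. H0: μ_1 = μ_2; H1: μ_1 ≠ μ_2 (two-sample pooled-variance t-test, two-sided).
s_p² = [(15−1)·29.27² + (13−1)·34.63²]/(15+13−2) = 1014.81
t = (339.3 − 307.7)/√[1014.81·(1/15 + 1/13)] = 2.618
df = n₁ + n₂ − 2 = 26
Two-sided p-value ≈ 0.015
Since p ≈ 0.015 < α = 0.1, reject H0; the evidence is statistically significant.

2.618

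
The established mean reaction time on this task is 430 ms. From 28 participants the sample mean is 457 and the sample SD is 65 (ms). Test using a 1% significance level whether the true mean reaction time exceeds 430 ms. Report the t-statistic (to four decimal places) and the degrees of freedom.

H0: μ = 430; H1: μ > 430 (one-sample t-test, right-tailed).
t = (x̄ − μ₀)/(s/√n) = (457 − 430)/(65/√28) = 2.1980
df = n − 1 = 27
p-value = P(T ≥ 2.1980) ≈ 0.018
Since p ≈ 0.018 > α = 0.01, fail to reject H0; the evidence is not statistically significant.

t = 2.1980, df = 27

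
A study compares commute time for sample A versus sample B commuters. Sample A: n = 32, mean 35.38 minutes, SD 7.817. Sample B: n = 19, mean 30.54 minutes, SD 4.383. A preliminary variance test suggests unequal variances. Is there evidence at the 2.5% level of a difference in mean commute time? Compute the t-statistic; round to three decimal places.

2.832

Let group 1 = sample A, group 2 = sample B. H0: μ_1 = μ_2; H1: μ_1 ≠ μ_2 (Welch's two-sample t-test, two-sided).
t = (x̄_1 − x̄_2)/√(s_1²/n_1 + s_2²/n_2) = (35.38 − 30.54)/√(7.817²/32 + 4.383²/19) = 2.832
Welch–Satterthwaite df ≈ 48.91
Two-sided p-value ≈ 0.0067
Since p ≈ 0.0067 < α = 0.025, reject H0; the data support H1.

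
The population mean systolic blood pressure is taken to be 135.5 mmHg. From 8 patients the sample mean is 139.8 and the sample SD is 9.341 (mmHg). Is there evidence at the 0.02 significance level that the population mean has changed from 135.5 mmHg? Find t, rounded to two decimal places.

1.30

H0: μ = 135.5; H1: μ ≠ 135.5 (one-sample t-test, two-sided).
t = (x̄ − μ₀)/(s/√n) = (139.8 − 135.5)/(9.341/√8) = 1.30
df = n − 1 = 7
Two-sided p-value ≈ 0.234
Since p ≈ 0.234 > α = 0.02, fail to reject H0; the evidence is not statistically significant.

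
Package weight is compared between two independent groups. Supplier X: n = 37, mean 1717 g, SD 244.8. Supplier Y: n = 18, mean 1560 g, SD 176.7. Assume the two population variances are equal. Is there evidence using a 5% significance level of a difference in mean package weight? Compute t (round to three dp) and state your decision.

t = 2.426; reject H0

Let group 1 = supplier X, group 2 = supplier Y. H0: μ_1 = μ_2; H1: μ_1 ≠ μ_2 (two-sample pooled-variance t-test, two-sided).
s_p² = [(37−1)·244.8² + (18−1)·176.7²]/(37+18−2) = 50720
t = (1717 − 1560)/√[50720·(1/37 + 1/18)] = 2.426
df = n₁ + n₂ − 2 = 53
Two-sided p-value ≈ 0.0187
Since p ≈ 0.0187 < α = 0.05, reject H0; the evidence is statistically significant.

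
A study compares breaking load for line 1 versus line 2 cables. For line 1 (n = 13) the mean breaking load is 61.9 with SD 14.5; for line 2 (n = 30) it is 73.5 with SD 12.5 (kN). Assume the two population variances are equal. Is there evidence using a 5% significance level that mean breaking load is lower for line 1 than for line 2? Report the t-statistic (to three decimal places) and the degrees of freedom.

Let group 1 = line 1, group 2 = line 2. H0: μ_1 = μ_2; H1: μ_1 < μ_2 (two-sample pooled-variance t-test, left-tailed).
s_p² = [(13−1)·14.5² + (30−1)·12.5²]/(13+30−2) = 172.055
t = (61.9 − 73.5)/√[172.055·(1/13 + 1/30)] = -2.663
df = n₁ + n₂ − 2 = 41
p-value = P(T ≤ -2.663) ≈ 0.006
Since p ≈ 0.006 < α = 0.05, reject H0; the data support H1.

t = -2.663, df = 41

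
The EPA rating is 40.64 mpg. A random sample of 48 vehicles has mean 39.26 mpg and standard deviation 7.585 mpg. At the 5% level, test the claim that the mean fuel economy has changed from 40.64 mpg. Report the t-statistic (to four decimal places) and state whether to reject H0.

t = -1.2605; fail to reject H0

H0: μ = 40.64; H1: μ ≠ 40.64 (one-sample t-test, two-sided).
t = (x̄ − μ₀)/(s/√n) = (39.26 − 40.64)/(7.585/√48) = -1.2605
df = n − 1 = 47
Two-sided p-value ≈ 0.2137
Since p ≈ 0.2137 > α = 0.05, fail to reject H0; the evidence is not statistically significant.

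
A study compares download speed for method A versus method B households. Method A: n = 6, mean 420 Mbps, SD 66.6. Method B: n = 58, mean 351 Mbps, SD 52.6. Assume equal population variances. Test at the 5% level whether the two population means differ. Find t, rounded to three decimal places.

2.987

Let group 1 = method A, group 2 = method B. H0: μ_1 = μ_2; H1: μ_1 ≠ μ_2 (two-sample pooled-variance t-test, two-sided).
s_p² = [(6−1)·66.6² + (58−1)·52.6²]/(6+58−2) = 2901.34
t = (420 − 351)/√[2901.34·(1/6 + 1/58)] = 2.987
df = n₁ + n₂ − 2 = 62
Two-sided p-value ≈ 0.004
Since p ≈ 0.004 < α = 0.05, reject H0; the data support H1.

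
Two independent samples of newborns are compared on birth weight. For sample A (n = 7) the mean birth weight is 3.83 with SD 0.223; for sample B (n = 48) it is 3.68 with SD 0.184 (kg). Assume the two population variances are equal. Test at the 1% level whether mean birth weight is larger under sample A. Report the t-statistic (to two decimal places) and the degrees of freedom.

t = 1.96, df = 53

Let group 1 = sample A, group 2 = sample B. H0: μ_1 = μ_2; H1: μ_1 > μ_2 (two-sample pooled-variance t-test, right-tailed).
s_p² = [(7−1)·0.223² + (48−1)·0.184²]/(7+48−2) = 0.0356529
t = (3.83 − 3.68)/√[0.0356529·(1/7 + 1/48)] = 1.96
df = n₁ + n₂ − 2 = 53
p-value = P(T ≥ 1.96) ≈ 0.027
Since p ≈ 0.027 > α = 0.01, fail to reject H0; the evidence is not statistically significant.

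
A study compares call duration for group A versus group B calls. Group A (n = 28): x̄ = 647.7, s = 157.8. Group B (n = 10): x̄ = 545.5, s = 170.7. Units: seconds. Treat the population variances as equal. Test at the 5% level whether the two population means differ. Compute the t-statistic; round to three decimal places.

1.722

Let group 1 = group A, group 2 = group B. H0: μ_1 = μ_2; H1: μ_1 ≠ μ_2 (two-sample pooled-variance t-test, two-sided).
s_p² = [(28−1)·157.8² + (10−1)·170.7²]/(28+10−2) = 25960.3
t = (647.7 − 545.5)/√[25960.3·(1/28 + 1/10)] = 1.722
df = n₁ + n₂ − 2 = 36
Two-sided p-value ≈ 0.0937
Since p ≈ 0.0937 > α = 0.05, fail to reject H0; the evidence is not statistically significant.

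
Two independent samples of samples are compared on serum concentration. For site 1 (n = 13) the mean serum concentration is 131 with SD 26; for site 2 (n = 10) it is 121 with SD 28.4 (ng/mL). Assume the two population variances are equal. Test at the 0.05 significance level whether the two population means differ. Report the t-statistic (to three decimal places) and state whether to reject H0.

t = 0.879; fail to reject H0

Let group 1 = site 1, group 2 = site 2. H0: μ_1 = μ_2; H1: μ_1 ≠ μ_2 (two-sample pooled-variance t-test, two-sided).
s_p² = [(13−1)·26² + (10−1)·28.4²]/(13+10−2) = 731.954
t = (131 − 121)/√[731.954·(1/13 + 1/10)] = 0.879
df = n₁ + n₂ − 2 = 21
Two-sided p-value ≈ 0.389
Since p ≈ 0.389 > α = 0.05, fail to reject H0; the evidence is not statistically significant.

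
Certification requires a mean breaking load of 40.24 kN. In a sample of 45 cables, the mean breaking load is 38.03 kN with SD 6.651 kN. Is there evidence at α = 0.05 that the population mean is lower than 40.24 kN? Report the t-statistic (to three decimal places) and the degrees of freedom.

H0: μ = 40.24; H1: μ < 40.24 (one-sample t-test, left-tailed).
t = (x̄ − μ₀)/(s/√n) = (38.03 − 40.24)/(6.651/√45) = -2.229
df = n − 1 = 44
p-value = P(T ≤ -2.229) ≈ 0.0155
Since p ≈ 0.0155 < α = 0.05, reject H0; the evidence is statistically significant.

t = -2.229, df = 44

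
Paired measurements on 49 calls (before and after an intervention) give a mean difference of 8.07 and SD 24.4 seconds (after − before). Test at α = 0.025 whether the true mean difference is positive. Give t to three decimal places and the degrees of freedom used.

H0: μ_d = 0; H1: μ_d > 0 (paired t-test on the differences, right-tailed).
t = d̄/(s_d/√n) = 8.07/(24.4/√49) = 2.315
df = n − 1 = 48
p-value = P(T ≥ 2.315) ≈ 0.0125
Since p ≈ 0.0125 < α = 0.025, reject H0; the evidence is statistically significant.

t = 2.315, df = 48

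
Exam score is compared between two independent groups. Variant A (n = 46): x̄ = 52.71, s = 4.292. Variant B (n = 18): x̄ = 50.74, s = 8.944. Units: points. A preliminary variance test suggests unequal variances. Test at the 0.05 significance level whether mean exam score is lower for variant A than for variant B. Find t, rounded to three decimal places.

0.895

Let group 1 = variant A, group 2 = variant B. H0: μ_1 = μ_2; H1: μ_1 < μ_2 (Welch's two-sample t-test, left-tailed).
t = (x̄_1 − x̄_2)/√(s_1²/n_1 + s_2²/n_2) = (52.71 − 50.74)/√(4.292²/46 + 8.944²/18) = 0.895
Welch–Satterthwaite df ≈ 20.14
p-value = P(T ≤ 0.895) ≈ 0.809
Since p ≈ 0.809 > α = 0.05, fail to reject H0; the evidence is not statistically significant.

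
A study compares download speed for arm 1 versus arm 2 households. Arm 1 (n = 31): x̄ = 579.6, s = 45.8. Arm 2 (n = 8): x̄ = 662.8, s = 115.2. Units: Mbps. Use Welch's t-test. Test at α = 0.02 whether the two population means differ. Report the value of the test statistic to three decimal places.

-2.002

Let group 1 = arm 1, group 2 = arm 2. H0: μ_1 = μ_2; H1: μ_1 ≠ μ_2 (Welch's two-sample t-test, two-sided).
t = (x̄_1 − x̄_2)/√(s_1²/n_1 + s_2²/n_2) = (579.6 − 662.8)/√(45.8²/31 + 115.2²/8) = -2.002
Welch–Satterthwaite df ≈ 7.58
Two-sided p-value ≈ 0.0822
Since p ≈ 0.0822 > α = 0.02, fail to reject H0; the evidence is not statistically significant.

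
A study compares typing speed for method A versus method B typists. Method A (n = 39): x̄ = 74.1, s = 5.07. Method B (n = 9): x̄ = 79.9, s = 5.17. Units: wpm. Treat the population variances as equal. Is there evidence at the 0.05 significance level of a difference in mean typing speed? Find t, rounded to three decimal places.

-3.083

Let group 1 = method A, group 2 = method B. H0: μ_1 = μ_2; H1: μ_1 ≠ μ_2 (two-sample pooled-variance t-test, two-sided).
s_p² = [(39−1)·5.07² + (9−1)·5.17²]/(39+9−2) = 25.883
t = (74.1 − 79.9)/√[25.883·(1/39 + 1/9)] = -3.083
df = n₁ + n₂ − 2 = 46
Two-sided p-value ≈ 0.003
Since p ≈ 0.003 < α = 0.05, reject H0; the data support H1.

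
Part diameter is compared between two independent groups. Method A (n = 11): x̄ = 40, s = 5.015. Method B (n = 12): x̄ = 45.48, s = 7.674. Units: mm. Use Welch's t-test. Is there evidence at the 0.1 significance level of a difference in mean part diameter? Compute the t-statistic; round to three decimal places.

-2.043

Let group 1 = method A, group 2 = method B. H0: μ_1 = μ_2; H1: μ_1 ≠ μ_2 (Welch's two-sample t-test, two-sided).
t = (x̄_1 − x̄_2)/√(s_1²/n_1 + s_2²/n_2) = (40 − 45.48)/√(5.015²/11 + 7.674²/12) = -2.043
Welch–Satterthwaite df ≈ 19.08
Two-sided p-value ≈ 0.0551
Since p ≈ 0.0551 < α = 0.1, reject H0; the evidence is statistically significant.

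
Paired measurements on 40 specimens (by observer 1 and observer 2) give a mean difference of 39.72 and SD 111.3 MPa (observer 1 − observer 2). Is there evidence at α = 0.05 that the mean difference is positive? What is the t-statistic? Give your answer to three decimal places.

H0: μ_d = 0; H1: μ_d > 0 (paired t-test on the differences, right-tailed).
t = d̄/(s_d/√n) = 39.72/(111.3/√40) = 2.257
df = n − 1 = 39
p-value = P(T ≥ 2.257) ≈ 0.0148
Since p ≈ 0.0148 < α = 0.05, reject H0; the evidence is statistically significant.

2.257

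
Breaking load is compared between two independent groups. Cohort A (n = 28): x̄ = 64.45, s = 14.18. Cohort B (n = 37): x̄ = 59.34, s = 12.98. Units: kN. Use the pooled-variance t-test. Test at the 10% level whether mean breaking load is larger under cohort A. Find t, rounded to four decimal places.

1.5103

Let group 1 = cohort A, group 2 = cohort B. H0: μ_1 = μ_2; H1: μ_1 > μ_2 (two-sample pooled-variance t-test, right-tailed).
s_p² = [(28−1)·14.18² + (37−1)·12.98²]/(28+37−2) = 182.448
t = (64.45 − 59.34)/√[182.448·(1/28 + 1/37)] = 1.5103
df = n₁ + n₂ − 2 = 63
p-value = P(T ≥ 1.5103) ≈ 0.0680
Since p ≈ 0.0680 < α = 0.1, reject H0; the evidence is statistically significant.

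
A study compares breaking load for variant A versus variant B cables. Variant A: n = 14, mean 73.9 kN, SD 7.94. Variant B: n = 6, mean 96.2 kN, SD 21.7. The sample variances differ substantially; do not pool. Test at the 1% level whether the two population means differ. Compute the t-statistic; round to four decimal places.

Let group 1 = variant A, group 2 = variant B. H0: μ_1 = μ_2; H1: μ_1 ≠ μ_2 (Welch's two-sample t-test, two-sided).
t = (x̄_1 − x̄_2)/√(s_1²/n_1 + s_2²/n_2) = (73.9 − 96.2)/√(7.94²/14 + 21.7²/6) = -2.4480
Welch–Satterthwaite df ≈ 5.58
Two-sided p-value ≈ 0.0529
Since p ≈ 0.0529 > α = 0.01, fail to reject H0; the data do not provide sufficient evidence against H0.

-2.4480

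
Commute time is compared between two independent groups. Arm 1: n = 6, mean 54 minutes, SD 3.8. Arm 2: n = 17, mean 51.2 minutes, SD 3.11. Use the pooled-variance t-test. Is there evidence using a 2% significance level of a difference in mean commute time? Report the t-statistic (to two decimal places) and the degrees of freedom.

Let group 1 = arm 1, group 2 = arm 2. H0: μ_1 = μ_2; H1: μ_1 ≠ μ_2 (two-sample pooled-variance t-test, two-sided).
s_p² = [(6−1)·3.8² + (17−1)·3.11²]/(6+17−2) = 10.8073
t = (54 − 51.2)/√[10.8073·(1/6 + 1/17)] = 1.79
df = n₁ + n₂ − 2 = 21
Two-sided p-value ≈ 0.087
Since p ≈ 0.087 > α = 0.02, fail to reject H0; the data do not provide sufficient evidence against H0.

t = 1.79, df = 21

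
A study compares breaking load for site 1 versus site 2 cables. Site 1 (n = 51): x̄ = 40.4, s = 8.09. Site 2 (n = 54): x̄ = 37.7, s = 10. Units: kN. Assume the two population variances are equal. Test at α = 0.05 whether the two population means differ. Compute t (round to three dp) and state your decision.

Let group 1 = site 1, group 2 = site 2. H0: μ_1 = μ_2; H1: μ_1 ≠ μ_2 (two-sample pooled-variance t-test, two-sided).
s_p² = [(51−1)·8.09² + (54−1)·10²]/(51+54−2) = 83.2272
t = (40.4 − 37.7)/√[83.2272·(1/51 + 1/54)] = 1.516
df = n₁ + n₂ − 2 = 103
Two-sided p-value ≈ 0.133
Since p ≈ 0.133 > α = 0.05, fail to reject H0; the data do not provide sufficient evidence against H0.

t = 1.516; fail to reject H0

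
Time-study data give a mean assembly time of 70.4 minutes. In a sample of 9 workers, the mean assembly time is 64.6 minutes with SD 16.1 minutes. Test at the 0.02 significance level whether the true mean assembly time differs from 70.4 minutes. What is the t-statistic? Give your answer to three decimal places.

H0: μ = 70.4; H1: μ ≠ 70.4 (one-sample t-test, two-sided).
t = (x̄ − μ₀)/(s/√n) = (64.6 − 70.4)/(16.1/√9) = -1.081
df = n − 1 = 8
Two-sided p-value ≈ 0.3113
Since p ≈ 0.3113 > α = 0.02, fail to reject H0; the evidence is not statistically significant.

-1.081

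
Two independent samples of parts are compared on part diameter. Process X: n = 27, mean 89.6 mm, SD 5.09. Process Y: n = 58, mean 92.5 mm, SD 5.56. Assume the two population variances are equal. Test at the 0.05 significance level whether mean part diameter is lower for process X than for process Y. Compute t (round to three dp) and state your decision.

Let group 1 = process X, group 2 = process Y. H0: μ_1 = μ_2; H1: μ_1 < μ_2 (two-sample pooled-variance t-test, left-tailed).
s_p² = [(27−1)·5.09² + (58−1)·5.56²]/(27+58−2) = 29.3456
t = (89.6 − 92.5)/√[29.3456·(1/27 + 1/58)] = -2.298
df = n₁ + n₂ − 2 = 83
p-value = P(T ≤ -2.298) ≈ 0.0120
Since p ≈ 0.0120 < α = 0.05, reject H0; the evidence is statistically significant.

t = -2.298; reject H0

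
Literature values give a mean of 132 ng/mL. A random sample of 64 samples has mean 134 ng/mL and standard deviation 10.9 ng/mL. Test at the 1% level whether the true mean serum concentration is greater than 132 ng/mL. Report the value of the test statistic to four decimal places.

1.4679

H0: μ = 132; H1: μ > 132 (one-sample t-test, right-tailed).
t = (x̄ − μ₀)/(s/√n) = (134 − 132)/(10.9/√64) = 1.4679
df = n − 1 = 63
p-value = P(T ≥ 1.4679) ≈ 0.0736
Since p ≈ 0.0736 > α = 0.01, fail to reject H0; the evidence is not statistically significant.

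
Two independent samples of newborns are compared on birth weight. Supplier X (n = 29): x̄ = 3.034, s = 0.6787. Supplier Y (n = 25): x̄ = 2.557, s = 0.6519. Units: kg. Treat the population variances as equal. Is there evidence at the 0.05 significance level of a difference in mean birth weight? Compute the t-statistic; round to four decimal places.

Let group 1 = supplier X, group 2 = supplier Y. H0: μ_1 = μ_2; H1: μ_1 ≠ μ_2 (two-sample pooled-variance t-test, two-sided).
s_p² = [(29−1)·0.6787² + (25−1)·0.6519²]/(29+25−2) = 0.444175
t = (3.034 − 2.557)/√[0.444175·(1/29 + 1/25)] = 2.6225
df = n₁ + n₂ − 2 = 52
Two-sided p-value ≈ 0.0114
Since p ≈ 0.0114 < α = 0.05, reject H0; the data support H1.

2.6225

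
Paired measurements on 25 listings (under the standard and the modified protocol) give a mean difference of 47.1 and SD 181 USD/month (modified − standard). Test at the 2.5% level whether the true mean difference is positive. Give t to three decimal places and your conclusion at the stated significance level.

t = 1.301; fail to reject H0

H0: μ_d = 0; H1: μ_d > 0 (paired t-test on the differences, right-tailed).
t = d̄/(s_d/√n) = 47.1/(181/√25) = 1.301
df = n − 1 = 24
p-value = P(T ≥ 1.301) ≈ 0.103
Since p ≈ 0.103 > α = 0.025, fail to reject H0; the evidence is not statistically significant.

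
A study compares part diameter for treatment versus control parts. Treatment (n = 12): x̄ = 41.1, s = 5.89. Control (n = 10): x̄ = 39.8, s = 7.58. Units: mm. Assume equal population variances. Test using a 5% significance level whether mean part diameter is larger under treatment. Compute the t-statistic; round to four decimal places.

Let group 1 = treatment, group 2 = control. H0: μ_1 = μ_2; H1: μ_1 > μ_2 (two-sample pooled-variance t-test, right-tailed).
s_p² = [(12−1)·5.89² + (10−1)·7.58²]/(12+10−2) = 44.936
t = (41.1 − 39.8)/√[44.936·(1/12 + 1/10)] = 0.4529
df = n₁ + n₂ − 2 = 20
p-value = P(T ≥ 0.4529) ≈ 0.328
Since p ≈ 0.328 > α = 0.05, fail to reject H0; the data do not provide sufficient evidence against H0.

0.4529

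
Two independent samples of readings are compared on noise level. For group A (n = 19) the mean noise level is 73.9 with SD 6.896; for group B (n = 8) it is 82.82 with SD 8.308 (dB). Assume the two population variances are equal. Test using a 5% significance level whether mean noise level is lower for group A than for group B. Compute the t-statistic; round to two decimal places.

Let group 1 = group A, group 2 = group B. H0: μ_1 = μ_2; H1: μ_1 < μ_2 (two-sample pooled-variance t-test, left-tailed).
s_p² = [(19−1)·6.896² + (8−1)·8.308²]/(19+8−2) = 53.5659
t = (73.9 − 82.82)/√[53.5659·(1/19 + 1/8)] = -2.89
df = n₁ + n₂ − 2 = 25
p-value = P(T ≤ -2.89) ≈ 0.0039
Since p ≈ 0.0039 < α = 0.05, reject H0; the evidence is statistically significant.

-2.89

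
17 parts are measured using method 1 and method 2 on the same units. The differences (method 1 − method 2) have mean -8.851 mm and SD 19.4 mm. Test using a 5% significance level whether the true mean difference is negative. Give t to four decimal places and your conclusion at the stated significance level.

H0: μ_d = 0; H1: μ_d < 0 (paired t-test on the differences, left-tailed).
t = d̄/(s_d/√n) = -8.851/(19.4/√17) = -1.8811
df = n − 1 = 16
p-value = P(T ≤ -1.8811) ≈ 0.039
Since p ≈ 0.039 < α = 0.05, reject H0; the data support H1.

t = -1.8811; reject H0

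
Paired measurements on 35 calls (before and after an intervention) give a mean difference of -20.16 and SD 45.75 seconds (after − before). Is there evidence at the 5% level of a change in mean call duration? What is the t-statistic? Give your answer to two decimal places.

-2.61

H0: μ_d = 0; H1: μ_d ≠ 0 (paired t-test on the differences, two-sided).
t = d̄/(s_d/√n) = -20.16/(45.75/√35) = -2.61
df = n − 1 = 34
Two-sided p-value ≈ 0.0135
Since p ≈ 0.0135 < α = 0.05, reject H0; the evidence is statistically significant.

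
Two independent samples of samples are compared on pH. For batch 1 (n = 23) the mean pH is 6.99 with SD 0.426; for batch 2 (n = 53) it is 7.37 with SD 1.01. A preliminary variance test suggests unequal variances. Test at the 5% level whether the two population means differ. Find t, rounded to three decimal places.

Let group 1 = batch 1, group 2 = batch 2. H0: μ_1 = μ_2; H1: μ_1 ≠ μ_2 (Welch's two-sample t-test, two-sided).
t = (x̄_1 − x̄_2)/√(s_1²/n_1 + s_2²/n_2) = (6.99 − 7.37)/√(0.426²/23 + 1.01²/53) = -2.307
Welch–Satterthwaite df ≈ 73.98
Two-sided p-value ≈ 0.0239
Since p ≈ 0.0239 < α = 0.05, reject H0; the evidence is statistically significant.

-2.307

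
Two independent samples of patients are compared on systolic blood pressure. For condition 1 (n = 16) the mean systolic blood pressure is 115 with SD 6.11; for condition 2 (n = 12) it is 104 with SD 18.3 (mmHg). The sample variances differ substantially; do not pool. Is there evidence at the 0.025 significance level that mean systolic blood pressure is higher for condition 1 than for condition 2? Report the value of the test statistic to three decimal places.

Let group 1 = condition 1, group 2 = condition 2. H0: μ_1 = μ_2; H1: μ_1 > μ_2 (Welch's two-sample t-test, right-tailed).
t = (x̄_1 − x̄_2)/√(s_1²/n_1 + s_2²/n_2) = (115 − 104)/√(6.11²/16 + 18.3²/12) = 2.000
Welch–Satterthwaite df ≈ 12.85
p-value = P(T ≥ 2.000) ≈ 0.034
Since p ≈ 0.034 > α = 0.025, fail to reject H0; the data do not provide sufficient evidence against H0.

2.000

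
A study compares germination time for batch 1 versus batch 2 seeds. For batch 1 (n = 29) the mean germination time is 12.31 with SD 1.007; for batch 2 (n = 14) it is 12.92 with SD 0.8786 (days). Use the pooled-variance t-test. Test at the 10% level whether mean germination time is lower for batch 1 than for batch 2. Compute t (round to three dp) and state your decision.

Let group 1 = batch 1, group 2 = batch 2. H0: μ_1 = μ_2; H1: μ_1 < μ_2 (two-sample pooled-variance t-test, left-tailed).
s_p² = [(29−1)·1.007² + (14−1)·0.8786²]/(29+14−2) = 0.937282
t = (12.31 − 12.92)/√[0.937282·(1/29 + 1/14)] = -1.936
df = n₁ + n₂ − 2 = 41
p-value = P(T ≤ -1.936) ≈ 0.030
Since p ≈ 0.030 < α = 0.1, reject H0; the data support H1.

t = -1.936; reject H0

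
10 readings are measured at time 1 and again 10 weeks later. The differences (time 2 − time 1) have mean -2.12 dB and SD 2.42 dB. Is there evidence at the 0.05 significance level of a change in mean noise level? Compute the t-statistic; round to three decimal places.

H0: μ_d = 0; H1: μ_d ≠ 0 (paired t-test on the differences, two-sided).
t = d̄/(s_d/√n) = -2.12/(2.42/√10) = -2.770
df = n − 1 = 9
Two-sided p-value ≈ 0.0217
Since p ≈ 0.0217 < α = 0.05, reject H0; the evidence is statistically significant.

-2.770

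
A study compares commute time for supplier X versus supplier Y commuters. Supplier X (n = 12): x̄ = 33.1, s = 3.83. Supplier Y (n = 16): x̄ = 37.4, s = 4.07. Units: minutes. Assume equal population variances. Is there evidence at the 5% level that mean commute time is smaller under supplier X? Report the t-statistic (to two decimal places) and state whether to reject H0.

Let group 1 = supplier X, group 2 = supplier Y. H0: μ_1 = μ_2; H1: μ_1 < μ_2 (two-sample pooled-variance t-test, left-tailed).
s_p² = [(12−1)·3.83² + (16−1)·4.07²]/(12+16−2) = 15.7627
t = (33.1 − 37.4)/√[15.7627·(1/12 + 1/16)] = -2.84
df = n₁ + n₂ − 2 = 26
p-value = P(T ≤ -2.84) ≈ 0.0044
Since p ≈ 0.0044 < α = 0.05, reject H0; the evidence is statistically significant.

t = -2.84; reject H0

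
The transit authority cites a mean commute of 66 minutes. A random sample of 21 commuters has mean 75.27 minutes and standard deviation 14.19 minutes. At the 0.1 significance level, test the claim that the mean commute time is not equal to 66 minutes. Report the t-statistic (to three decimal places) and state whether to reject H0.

t = 2.994; reject H0

H0: μ = 66; H1: μ ≠ 66 (one-sample t-test, two-sided).
t = (x̄ − μ₀)/(s/√n) = (75.27 − 66)/(14.19/√21) = 2.994
df = n − 1 = 20
Two-sided p-value ≈ 0.007
Since p ≈ 0.007 < α = 0.1, reject H0; the data support H1.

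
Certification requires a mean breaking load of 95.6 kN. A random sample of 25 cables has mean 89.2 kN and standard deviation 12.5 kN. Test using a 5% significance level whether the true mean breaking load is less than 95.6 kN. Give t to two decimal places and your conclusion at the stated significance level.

t = -2.56; reject H0

H0: μ = 95.6; H1: μ < 95.6 (one-sample t-test, left-tailed).
t = (x̄ − μ₀)/(s/√n) = (89.2 − 95.6)/(12.5/√25) = -2.56
df = n − 1 = 24
p-value = P(T ≤ -2.56) ≈ 0.0086
Since p ≈ 0.0086 < α = 0.05, reject H0; the evidence is statistically significant.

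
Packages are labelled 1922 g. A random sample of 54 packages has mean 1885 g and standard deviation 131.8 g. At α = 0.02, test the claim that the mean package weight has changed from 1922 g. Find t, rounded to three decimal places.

H0: μ = 1922; H1: μ ≠ 1922 (one-sample t-test, two-sided).
t = (x̄ − μ₀)/(s/√n) = (1885 − 1922)/(131.8/√54) = -2.063
df = n − 1 = 53
Two-sided p-value ≈ 0.0440
Since p ≈ 0.0440 > α = 0.02, fail to reject H0; the evidence is not statistically significant.

-2.063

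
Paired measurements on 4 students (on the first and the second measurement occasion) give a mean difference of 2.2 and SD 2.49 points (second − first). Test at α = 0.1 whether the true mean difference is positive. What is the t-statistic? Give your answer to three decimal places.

H0: μ_d = 0; H1: μ_d > 0 (paired t-test on the differences, right-tailed).
t = d̄/(s_d/√n) = 2.2/(2.49/√4) = 1.767
df = n − 1 = 3
p-value = P(T ≥ 1.767) ≈ 0.0877
Since p ≈ 0.0877 < α = 0.1, reject H0; the data support H1.

1.767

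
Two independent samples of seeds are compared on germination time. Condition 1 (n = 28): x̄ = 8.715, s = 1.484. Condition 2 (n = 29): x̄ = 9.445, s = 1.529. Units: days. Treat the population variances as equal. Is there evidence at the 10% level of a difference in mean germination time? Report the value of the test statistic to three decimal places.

-1.828

Let group 1 = condition 1, group 2 = condition 2. H0: μ_1 = μ_2; H1: μ_1 ≠ μ_2 (two-sample pooled-variance t-test, two-sided).
s_p² = [(28−1)·1.484² + (29−1)·1.529²]/(28+29−2) = 2.27128
t = (8.715 − 9.445)/√[2.27128·(1/28 + 1/29)] = -1.828
df = n₁ + n₂ − 2 = 55
Two-sided p-value ≈ 0.0729
Since p ≈ 0.0729 < α = 0.1, reject H0; the data support H1.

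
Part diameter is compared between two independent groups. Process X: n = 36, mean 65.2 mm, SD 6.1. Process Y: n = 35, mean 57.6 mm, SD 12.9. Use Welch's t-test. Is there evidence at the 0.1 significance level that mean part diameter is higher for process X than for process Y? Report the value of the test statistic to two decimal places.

Let group 1 = process X, group 2 = process Y. H0: μ_1 = μ_2; H1: μ_1 > μ_2 (Welch's two-sample t-test, right-tailed).
t = (x̄_1 − x̄_2)/√(s_1²/n_1 + s_2²/n_2) = (65.2 − 57.6)/√(6.1²/36 + 12.9²/35) = 3.16
Welch–Satterthwaite df ≈ 48.18
p-value = P(T ≥ 3.16) ≈ 0.001
Since p ≈ 0.001 < α = 0.1, reject H0; the data support H1.

3.16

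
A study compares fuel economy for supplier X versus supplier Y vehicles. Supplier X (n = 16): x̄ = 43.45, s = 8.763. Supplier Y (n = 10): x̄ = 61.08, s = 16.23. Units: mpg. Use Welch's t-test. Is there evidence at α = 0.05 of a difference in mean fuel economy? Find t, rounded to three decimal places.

-3.159

Let group 1 = supplier X, group 2 = supplier Y. H0: μ_1 = μ_2; H1: μ_1 ≠ μ_2 (Welch's two-sample t-test, two-sided).
t = (x̄_1 − x̄_2)/√(s_1²/n_1 + s_2²/n_2) = (43.45 − 61.08)/√(8.763²/16 + 16.23²/10) = -3.159
Welch–Satterthwaite df ≈ 12.33
Two-sided p-value ≈ 0.0080
Since p ≈ 0.0080 < α = 0.05, reject H0; the evidence is statistically significant.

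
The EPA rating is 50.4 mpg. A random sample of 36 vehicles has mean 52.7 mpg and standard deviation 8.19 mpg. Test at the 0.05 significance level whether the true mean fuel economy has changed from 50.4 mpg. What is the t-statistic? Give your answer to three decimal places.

H0: μ = 50.4; H1: μ ≠ 50.4 (one-sample t-test, two-sided).
t = (x̄ − μ₀)/(s/√n) = (52.7 − 50.4)/(8.19/√36) = 1.685
df = n − 1 = 35
Two-sided p-value ≈ 0.101
Since p ≈ 0.101 > α = 0.05, fail to reject H0; the evidence is not statistically significant.

1.685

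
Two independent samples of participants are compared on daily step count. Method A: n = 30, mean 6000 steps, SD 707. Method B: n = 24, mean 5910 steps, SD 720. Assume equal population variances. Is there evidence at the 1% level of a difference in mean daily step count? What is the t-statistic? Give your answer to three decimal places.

0.461

Let group 1 = method A, group 2 = method B. H0: μ_1 = μ_2; H1: μ_1 ≠ μ_2 (two-sample pooled-variance t-test, two-sided).
s_p² = [(30−1)·707² + (24−1)·720²]/(30+24−2) = 508054
t = (6000 − 5910)/√[508054·(1/30 + 1/24)] = 0.461
df = n₁ + n₂ − 2 = 52
Two-sided p-value ≈ 0.6467
Since p ≈ 0.6467 > α = 0.01, fail to reject H0; the data do not provide sufficient evidence against H0.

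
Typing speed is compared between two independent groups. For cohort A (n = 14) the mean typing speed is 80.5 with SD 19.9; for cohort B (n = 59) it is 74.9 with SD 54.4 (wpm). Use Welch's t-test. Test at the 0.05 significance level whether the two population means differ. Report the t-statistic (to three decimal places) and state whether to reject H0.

t = 0.632; fail to reject H0

Let group 1 = cohort A, group 2 = cohort B. H0: μ_1 = μ_2; H1: μ_1 ≠ μ_2 (Welch's two-sample t-test, two-sided).
t = (x̄_1 − x̄_2)/√(s_1²/n_1 + s_2²/n_2) = (80.5 − 74.9)/√(19.9²/14 + 54.4²/59) = 0.632
Welch–Satterthwaite df ≈ 58.65
Two-sided p-value ≈ 0.5297
Since p ≈ 0.5297 > α = 0.05, fail to reject H0; the evidence is not statistically significant.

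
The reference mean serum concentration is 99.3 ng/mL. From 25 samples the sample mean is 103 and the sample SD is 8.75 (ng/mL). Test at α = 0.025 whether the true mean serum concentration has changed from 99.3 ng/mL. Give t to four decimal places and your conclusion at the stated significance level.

t = 2.1143; fail to reject H0

H0: μ = 99.3; H1: μ ≠ 99.3 (one-sample t-test, two-sided).
t = (x̄ − μ₀)/(s/√n) = (103 − 99.3)/(8.75/√25) = 2.1143
df = n − 1 = 24
Two-sided p-value ≈ 0.045
Since p ≈ 0.045 > α = 0.025, fail to reject H0; the data do not provide sufficient evidence against H0.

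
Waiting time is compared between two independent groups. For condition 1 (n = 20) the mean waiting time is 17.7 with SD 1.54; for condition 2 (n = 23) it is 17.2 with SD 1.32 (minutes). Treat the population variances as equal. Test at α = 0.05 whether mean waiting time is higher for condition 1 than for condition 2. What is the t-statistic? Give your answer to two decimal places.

1.15

Let group 1 = condition 1, group 2 = condition 2. H0: μ_1 = μ_2; H1: μ_1 > μ_2 (two-sample pooled-variance t-test, right-tailed).
s_p² = [(20−1)·1.54² + (23−1)·1.32²]/(20+23−2) = 2.03398
t = (17.7 − 17.2)/√[2.03398·(1/20 + 1/23)] = 1.15
df = n₁ + n₂ − 2 = 41
p-value = P(T ≥ 1.15) ≈ 0.1291
Since p ≈ 0.1291 > α = 0.05, fail to reject H0; the evidence is not statistically significant.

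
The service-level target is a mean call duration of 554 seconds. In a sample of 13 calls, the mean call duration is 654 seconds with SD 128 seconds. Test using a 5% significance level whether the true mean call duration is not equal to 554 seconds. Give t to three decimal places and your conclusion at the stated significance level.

H0: μ = 554; H1: μ ≠ 554 (one-sample t-test, two-sided).
t = (x̄ − μ₀)/(s/√n) = (654 − 554)/(128/√13) = 2.817
df = n − 1 = 12
Two-sided p-value ≈ 0.016
Since p ≈ 0.016 < α = 0.05, reject H0; the data support H1.

t = 2.817; reject H0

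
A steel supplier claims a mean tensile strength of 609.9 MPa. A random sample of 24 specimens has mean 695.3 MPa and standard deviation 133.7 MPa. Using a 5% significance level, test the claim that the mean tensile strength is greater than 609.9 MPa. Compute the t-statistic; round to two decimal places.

H0: μ = 609.9; H1: μ > 609.9 (one-sample t-test, right-tailed).
t = (x̄ − μ₀)/(s/√n) = (695.3 − 609.9)/(133.7/√24) = 3.13
df = n − 1 = 23
p-value = P(T ≥ 3.13) ≈ 0.002
Since p ≈ 0.002 < α = 0.05, reject H0; the evidence is statistically significant.

3.13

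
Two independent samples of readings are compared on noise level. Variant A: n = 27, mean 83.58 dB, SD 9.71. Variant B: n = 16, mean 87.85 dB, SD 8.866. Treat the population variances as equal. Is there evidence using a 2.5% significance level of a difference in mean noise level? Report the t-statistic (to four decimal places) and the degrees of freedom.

t = -1.4383, df = 41

Let group 1 = variant A, group 2 = variant B. H0: μ_1 = μ_2; H1: μ_1 ≠ μ_2 (two-sample pooled-variance t-test, two-sided).
s_p² = [(27−1)·9.71² + (16−1)·8.866²]/(27+16−2) = 88.5482
t = (83.58 − 87.85)/√[88.5482·(1/27 + 1/16)] = -1.4383
df = n₁ + n₂ − 2 = 41
Two-sided p-value ≈ 0.158
Since p ≈ 0.158 > α = 0.025, fail to reject H0; the data do not provide sufficient evidence against H0.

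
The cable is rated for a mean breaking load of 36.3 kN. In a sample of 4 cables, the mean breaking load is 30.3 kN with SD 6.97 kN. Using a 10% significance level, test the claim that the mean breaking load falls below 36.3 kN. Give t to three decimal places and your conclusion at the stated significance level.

H0: μ = 36.3; H1: μ < 36.3 (one-sample t-test, left-tailed).
t = (x̄ − μ₀)/(s/√n) = (30.3 − 36.3)/(6.97/√4) = -1.722
df = n − 1 = 3
p-value = P(T ≤ -1.722) ≈ 0.0918
Since p ≈ 0.0918 < α = 0.1, reject H0; the evidence is statistically significant.

t = -1.722; reject H0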